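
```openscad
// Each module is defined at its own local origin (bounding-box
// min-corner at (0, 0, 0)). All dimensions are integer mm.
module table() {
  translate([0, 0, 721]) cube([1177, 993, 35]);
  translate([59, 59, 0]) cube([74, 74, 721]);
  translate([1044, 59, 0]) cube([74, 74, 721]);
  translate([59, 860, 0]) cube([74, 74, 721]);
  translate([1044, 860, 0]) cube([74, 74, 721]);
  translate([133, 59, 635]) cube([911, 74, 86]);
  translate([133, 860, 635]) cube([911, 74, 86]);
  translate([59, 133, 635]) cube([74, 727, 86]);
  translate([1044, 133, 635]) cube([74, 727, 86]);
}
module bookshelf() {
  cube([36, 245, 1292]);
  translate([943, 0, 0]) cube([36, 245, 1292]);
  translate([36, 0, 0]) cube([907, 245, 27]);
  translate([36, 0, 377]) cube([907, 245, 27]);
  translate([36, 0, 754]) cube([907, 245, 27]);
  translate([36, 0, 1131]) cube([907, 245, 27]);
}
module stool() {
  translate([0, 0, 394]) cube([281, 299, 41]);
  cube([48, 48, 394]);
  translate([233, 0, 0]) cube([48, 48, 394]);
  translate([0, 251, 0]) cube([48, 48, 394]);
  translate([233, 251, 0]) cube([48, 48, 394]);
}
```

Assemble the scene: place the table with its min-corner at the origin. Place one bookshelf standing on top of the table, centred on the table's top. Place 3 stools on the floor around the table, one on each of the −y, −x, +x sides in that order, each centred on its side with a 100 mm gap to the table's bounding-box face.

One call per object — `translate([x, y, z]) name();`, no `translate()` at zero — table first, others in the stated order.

table();
translate([99, 374, 756]) bookshelf();
translate([448, -399, 0]) stool();
translate([-381, 347, 0]) stool();
translate([1277, 347, 0]) stool();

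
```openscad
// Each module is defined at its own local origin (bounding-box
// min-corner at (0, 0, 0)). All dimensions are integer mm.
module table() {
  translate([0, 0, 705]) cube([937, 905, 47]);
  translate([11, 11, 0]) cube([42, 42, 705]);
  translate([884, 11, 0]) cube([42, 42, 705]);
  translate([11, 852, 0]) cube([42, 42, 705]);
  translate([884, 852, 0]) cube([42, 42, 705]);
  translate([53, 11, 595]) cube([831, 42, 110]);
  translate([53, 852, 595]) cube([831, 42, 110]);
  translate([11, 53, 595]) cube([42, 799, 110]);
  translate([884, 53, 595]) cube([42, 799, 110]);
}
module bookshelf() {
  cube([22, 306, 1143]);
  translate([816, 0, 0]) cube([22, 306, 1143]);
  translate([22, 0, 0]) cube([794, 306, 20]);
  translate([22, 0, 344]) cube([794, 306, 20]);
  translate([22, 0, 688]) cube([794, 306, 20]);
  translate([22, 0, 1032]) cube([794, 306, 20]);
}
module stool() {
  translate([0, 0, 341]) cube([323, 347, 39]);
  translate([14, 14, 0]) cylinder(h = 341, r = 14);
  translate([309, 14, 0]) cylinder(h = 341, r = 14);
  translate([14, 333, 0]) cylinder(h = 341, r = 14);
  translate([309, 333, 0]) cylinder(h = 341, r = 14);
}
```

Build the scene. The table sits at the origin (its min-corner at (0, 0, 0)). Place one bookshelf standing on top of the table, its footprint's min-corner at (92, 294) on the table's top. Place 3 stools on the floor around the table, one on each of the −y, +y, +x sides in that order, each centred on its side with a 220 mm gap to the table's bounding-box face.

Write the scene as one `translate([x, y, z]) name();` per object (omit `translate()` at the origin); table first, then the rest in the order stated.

table();
translate([92, 294, 752]) bookshelf();
translate([307, -567, 0]) stool();
translate([307, 1125, 0]) stool();
translate([1157, 279, 0]) stool();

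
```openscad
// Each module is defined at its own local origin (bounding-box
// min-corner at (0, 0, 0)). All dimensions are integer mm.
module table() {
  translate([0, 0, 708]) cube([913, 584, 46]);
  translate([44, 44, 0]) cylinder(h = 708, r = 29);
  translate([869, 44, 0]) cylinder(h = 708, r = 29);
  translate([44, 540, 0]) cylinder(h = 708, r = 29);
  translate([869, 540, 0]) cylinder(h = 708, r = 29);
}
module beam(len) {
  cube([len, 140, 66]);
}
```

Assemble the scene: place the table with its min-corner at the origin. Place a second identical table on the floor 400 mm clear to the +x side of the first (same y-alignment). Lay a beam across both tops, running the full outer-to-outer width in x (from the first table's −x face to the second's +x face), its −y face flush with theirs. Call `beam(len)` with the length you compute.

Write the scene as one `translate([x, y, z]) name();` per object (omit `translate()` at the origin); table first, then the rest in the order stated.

table();
translate([1313, 0, 0]) table();
translate([0, 0, 754]) beam(2226);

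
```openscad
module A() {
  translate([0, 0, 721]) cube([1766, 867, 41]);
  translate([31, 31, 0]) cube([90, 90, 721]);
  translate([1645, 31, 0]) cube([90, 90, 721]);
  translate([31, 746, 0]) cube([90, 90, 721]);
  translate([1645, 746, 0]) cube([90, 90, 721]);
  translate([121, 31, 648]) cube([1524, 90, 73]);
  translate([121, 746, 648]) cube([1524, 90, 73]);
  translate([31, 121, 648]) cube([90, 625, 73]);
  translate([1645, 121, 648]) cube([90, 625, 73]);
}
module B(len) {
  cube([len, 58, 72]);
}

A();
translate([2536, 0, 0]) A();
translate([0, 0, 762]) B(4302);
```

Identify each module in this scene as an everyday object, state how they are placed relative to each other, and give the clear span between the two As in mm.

A is a table. B is a beam. A beam spans the tops of two tables. The clear span between the two tables is 770 mm.

Second table starts at x = 2536; first ends at x = 1766; clear span = 2536 − 1766 = 770 mm.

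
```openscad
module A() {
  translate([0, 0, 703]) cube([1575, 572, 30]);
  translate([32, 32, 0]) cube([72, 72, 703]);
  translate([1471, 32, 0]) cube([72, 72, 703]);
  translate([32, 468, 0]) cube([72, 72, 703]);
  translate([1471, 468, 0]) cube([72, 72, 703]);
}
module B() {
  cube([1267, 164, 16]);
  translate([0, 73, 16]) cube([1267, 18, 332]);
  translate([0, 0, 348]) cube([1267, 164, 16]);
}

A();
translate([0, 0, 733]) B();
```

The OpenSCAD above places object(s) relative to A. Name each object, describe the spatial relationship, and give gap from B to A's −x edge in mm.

The I-beam's min-x is at 0; the table's min-x is 0; gap = 0 mm.

A is a table. B is an I-beam. The I-beam is on top of the table. The gap from the I-beam to the table's −x edge is 0 mm.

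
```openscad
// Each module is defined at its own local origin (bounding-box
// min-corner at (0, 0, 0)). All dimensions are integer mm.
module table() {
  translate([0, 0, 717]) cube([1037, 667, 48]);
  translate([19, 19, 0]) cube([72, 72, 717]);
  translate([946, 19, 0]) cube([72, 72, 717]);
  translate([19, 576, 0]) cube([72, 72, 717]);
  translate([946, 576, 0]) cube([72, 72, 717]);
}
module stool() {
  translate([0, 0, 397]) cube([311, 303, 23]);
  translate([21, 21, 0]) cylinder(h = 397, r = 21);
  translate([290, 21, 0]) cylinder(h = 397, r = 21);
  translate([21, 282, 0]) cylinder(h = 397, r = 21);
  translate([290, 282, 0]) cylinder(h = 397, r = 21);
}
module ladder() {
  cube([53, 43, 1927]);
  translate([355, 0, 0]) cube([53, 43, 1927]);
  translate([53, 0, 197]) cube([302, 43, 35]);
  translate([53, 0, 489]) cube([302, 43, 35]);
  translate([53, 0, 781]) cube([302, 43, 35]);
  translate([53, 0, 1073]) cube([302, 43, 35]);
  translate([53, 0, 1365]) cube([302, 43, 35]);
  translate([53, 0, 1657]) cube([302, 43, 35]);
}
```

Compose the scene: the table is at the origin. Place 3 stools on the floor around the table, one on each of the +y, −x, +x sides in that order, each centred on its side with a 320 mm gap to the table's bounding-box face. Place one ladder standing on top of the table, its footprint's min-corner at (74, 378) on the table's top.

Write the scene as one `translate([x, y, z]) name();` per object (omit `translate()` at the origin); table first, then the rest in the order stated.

table();
translate([363, 987, 0]) stool();
translate([-631, 182, 0]) stool();
translate([1357, 182, 0]) stool();
translate([74, 378, 765]) ladder();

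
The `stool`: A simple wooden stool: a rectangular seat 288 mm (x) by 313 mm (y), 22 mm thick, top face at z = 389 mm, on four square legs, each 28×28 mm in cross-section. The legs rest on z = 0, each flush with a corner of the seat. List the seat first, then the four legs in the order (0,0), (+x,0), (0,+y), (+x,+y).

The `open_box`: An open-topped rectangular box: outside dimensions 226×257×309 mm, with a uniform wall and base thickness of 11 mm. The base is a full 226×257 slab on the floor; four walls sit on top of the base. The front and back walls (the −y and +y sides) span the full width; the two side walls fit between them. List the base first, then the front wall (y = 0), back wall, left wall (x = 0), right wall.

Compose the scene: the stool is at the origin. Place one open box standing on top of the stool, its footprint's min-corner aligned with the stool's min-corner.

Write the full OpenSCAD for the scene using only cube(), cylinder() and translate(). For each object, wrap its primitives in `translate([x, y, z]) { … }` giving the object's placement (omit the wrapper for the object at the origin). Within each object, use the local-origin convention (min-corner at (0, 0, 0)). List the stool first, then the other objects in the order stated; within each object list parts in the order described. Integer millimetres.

translate([0, 0, 367]) cube([288, 313, 22]);
cube([28, 28, 367]);
translate([260, 0, 0]) cube([28, 28, 367]);
translate([0, 285, 0]) cube([28, 28, 367]);
translate([260, 285, 0]) cube([28, 28, 367]);
translate([0, 0, 389]) {
  cube([226, 257, 11]);
  translate([0, 0, 11]) cube([226, 11, 298]);
  translate([0, 246, 11]) cube([226, 11, 298]);
  translate([0, 11, 11]) cube([11, 235, 298]);
  translate([215, 11, 11]) cube([11, 235, 298]);
}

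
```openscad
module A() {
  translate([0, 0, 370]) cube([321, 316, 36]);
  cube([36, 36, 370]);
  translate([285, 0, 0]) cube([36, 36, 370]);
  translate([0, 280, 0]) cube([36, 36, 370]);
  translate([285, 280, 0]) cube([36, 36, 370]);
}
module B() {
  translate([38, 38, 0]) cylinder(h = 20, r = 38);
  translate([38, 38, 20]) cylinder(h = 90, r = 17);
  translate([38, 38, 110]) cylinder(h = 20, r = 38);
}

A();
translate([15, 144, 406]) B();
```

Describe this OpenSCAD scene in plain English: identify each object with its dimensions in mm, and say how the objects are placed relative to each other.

A is a four-legged stool. The seat is 321×316 mm, 36 mm thick, top at z = 406 mm. It stands on four square legs, each 36×36 mm in cross-section, from z = 0 to the seat underside, each flush with a corner of the seat.

B is a spool: two coaxial disc flanges of radius 38 mm and thickness 20 mm, joined by a core cylinder of radius 17 mm and height 90 mm. The lower flange rests on z = 0 and the three cylinders share a vertical axis.

The spool is on top of the stool.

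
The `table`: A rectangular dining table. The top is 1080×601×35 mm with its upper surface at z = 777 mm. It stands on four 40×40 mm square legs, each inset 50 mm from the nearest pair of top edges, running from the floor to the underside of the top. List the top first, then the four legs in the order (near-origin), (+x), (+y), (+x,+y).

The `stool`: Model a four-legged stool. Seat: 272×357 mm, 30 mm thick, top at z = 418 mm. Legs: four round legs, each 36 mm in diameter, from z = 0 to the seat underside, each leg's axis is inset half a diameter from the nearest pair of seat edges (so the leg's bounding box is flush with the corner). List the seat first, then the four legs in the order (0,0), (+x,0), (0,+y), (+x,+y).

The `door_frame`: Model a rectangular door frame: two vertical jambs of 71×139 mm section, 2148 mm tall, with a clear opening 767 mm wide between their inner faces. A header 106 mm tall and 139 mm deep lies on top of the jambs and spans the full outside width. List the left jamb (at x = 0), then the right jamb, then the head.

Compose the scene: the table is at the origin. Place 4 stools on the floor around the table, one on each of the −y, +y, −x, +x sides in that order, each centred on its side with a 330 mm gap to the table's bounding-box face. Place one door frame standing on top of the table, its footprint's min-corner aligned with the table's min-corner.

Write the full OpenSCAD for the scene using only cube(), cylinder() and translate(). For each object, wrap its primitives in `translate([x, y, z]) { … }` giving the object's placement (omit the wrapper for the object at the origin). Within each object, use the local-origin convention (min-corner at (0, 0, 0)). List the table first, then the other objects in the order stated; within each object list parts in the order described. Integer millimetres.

translate([0, 0, 742]) cube([1080, 601, 35]);
translate([50, 50, 0]) cube([40, 40, 742]);
translate([990, 50, 0]) cube([40, 40, 742]);
translate([50, 511, 0]) cube([40, 40, 742]);
translate([990, 511, 0]) cube([40, 40, 742]);
translate([404, -687, 0]) {
  translate([0, 0, 388]) cube([272, 357, 30]);
  translate([18, 18, 0]) cylinder(h = 388, r = 18);
  translate([254, 18, 0]) cylinder(h = 388, r = 18);
  translate([18, 339, 0]) cylinder(h = 388, r = 18);
  translate([254, 339, 0]) cylinder(h = 388, r = 18);
}
translate([404, 931, 0]) {
  translate([0, 0, 388]) cube([272, 357, 30]);
  translate([18, 18, 0]) cylinder(h = 388, r = 18);
  translate([254, 18, 0]) cylinder(h = 388, r = 18);
  translate([18, 339, 0]) cylinder(h = 388, r = 18);
  translate([254, 339, 0]) cylinder(h = 388, r = 18);
}
translate([-602, 122, 0]) {
  translate([0, 0, 388]) cube([272, 357, 30]);
  translate([18, 18, 0]) cylinder(h = 388, r = 18);
  translate([254, 18, 0]) cylinder(h = 388, r = 18);
  translate([18, 339, 0]) cylinder(h = 388, r = 18);
  translate([254, 339, 0]) cylinder(h = 388, r = 18);
}
translate([1410, 122, 0]) {
  translate([0, 0, 388]) cube([272, 357, 30]);
  translate([18, 18, 0]) cylinder(h = 388, r = 18);
  translate([254, 18, 0]) cylinder(h = 388, r = 18);
  translate([18, 339, 0]) cylinder(h = 388, r = 18);
  translate([254, 339, 0]) cylinder(h = 388, r = 18);
}
translate([0, 0, 777]) {
  cube([71, 139, 2148]);
  translate([838, 0, 0]) cube([71, 139, 2148]);
  translate([0, 0, 2148]) cube([909, 139, 106]);
}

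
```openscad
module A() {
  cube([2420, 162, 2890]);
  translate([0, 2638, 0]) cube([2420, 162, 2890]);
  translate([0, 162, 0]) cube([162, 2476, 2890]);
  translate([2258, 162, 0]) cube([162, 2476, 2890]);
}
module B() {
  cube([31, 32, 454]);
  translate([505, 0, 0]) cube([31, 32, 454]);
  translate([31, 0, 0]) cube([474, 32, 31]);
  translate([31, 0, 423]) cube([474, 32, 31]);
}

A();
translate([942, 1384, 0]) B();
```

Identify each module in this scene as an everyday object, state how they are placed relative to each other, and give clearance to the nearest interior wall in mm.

Clearances: x = 780, y = 1222; minimum 780 mm.

A is a house frame. B is a picture frame. The picture frame sits inside the house frame, centred. The clearance to the nearest interior wall is 780 mm.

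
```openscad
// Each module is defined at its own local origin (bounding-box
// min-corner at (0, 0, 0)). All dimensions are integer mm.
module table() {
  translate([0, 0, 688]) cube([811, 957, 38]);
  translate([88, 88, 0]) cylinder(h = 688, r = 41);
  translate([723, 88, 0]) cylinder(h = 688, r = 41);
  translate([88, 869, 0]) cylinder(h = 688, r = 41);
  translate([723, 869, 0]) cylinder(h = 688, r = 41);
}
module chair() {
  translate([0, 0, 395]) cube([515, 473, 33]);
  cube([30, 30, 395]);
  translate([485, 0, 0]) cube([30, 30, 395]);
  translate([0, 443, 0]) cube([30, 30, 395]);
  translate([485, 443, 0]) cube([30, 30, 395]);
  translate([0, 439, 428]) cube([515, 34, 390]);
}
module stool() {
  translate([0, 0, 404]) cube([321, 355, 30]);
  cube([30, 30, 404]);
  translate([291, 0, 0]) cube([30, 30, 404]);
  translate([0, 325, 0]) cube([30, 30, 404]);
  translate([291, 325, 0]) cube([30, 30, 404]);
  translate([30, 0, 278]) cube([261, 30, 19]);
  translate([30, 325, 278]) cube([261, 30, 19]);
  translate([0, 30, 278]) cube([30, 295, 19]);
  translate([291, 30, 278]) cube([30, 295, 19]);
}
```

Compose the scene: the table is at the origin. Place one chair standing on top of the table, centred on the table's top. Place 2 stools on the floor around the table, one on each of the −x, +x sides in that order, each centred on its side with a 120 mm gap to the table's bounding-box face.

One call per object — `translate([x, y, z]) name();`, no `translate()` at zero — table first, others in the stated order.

table();
translate([148, 242, 726]) chair();
translate([-441, 301, 0]) stool();
translate([931, 301, 0]) stool();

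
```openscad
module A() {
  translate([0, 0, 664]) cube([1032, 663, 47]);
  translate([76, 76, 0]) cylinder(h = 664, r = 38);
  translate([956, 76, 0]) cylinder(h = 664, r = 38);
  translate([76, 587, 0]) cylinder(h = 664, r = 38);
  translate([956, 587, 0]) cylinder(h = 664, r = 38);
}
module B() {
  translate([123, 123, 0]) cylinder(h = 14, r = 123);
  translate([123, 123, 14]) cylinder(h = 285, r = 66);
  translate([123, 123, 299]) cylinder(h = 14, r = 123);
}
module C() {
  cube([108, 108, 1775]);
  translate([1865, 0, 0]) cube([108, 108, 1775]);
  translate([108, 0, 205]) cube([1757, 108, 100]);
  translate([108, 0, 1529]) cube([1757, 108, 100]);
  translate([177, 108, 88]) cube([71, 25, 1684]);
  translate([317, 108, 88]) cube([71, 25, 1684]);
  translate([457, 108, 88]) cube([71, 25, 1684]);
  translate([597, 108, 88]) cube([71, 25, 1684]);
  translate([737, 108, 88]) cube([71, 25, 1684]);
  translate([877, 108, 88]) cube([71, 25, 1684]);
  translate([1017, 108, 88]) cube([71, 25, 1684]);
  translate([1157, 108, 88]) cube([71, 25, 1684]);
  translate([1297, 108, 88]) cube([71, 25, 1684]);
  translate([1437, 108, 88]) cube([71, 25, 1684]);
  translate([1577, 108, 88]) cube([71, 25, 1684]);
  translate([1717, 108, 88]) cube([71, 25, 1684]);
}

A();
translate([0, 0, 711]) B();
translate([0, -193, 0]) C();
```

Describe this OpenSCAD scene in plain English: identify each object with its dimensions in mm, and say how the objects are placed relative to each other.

A is a table: top 1032 mm (x) × 663 mm (y), 47 mm thick, upper face at z = 711 mm, on four round legs of 76 mm diameter, each leg's bounding box inset 38 mm from the nearest pair of top edges, running from z = 0 to the bottom of the top.

B is a spool: two coaxial disc flanges of radius 123 mm and thickness 14 mm, joined by a core cylinder of radius 66 mm and height 285 mm. The lower flange rests on z = 0 and the three cylinders share a vertical axis.

C is a fence section. Two 108×108 mm posts, 1775 mm tall, stand on the floor with a clear span of 1757 mm between their inner faces. Two horizontal rails of 108×100 mm section span the gap between the posts with their undersides at z = 205 mm and z = 1529 mm, flush with the posts' −y face. 12 pickets, each 71 mm wide, 25 mm thick and 1684 mm tall, are fixed to the +y face of the rails with their bottoms at z = 88 mm, evenly spaced across the span with equal gaps (rounded down to the nearest mm) at the −x end and between each pair — any rounding remainder accumulates at the +x end.

The spool is on top of the table. The fence section is on the floor beside the table on its −y side.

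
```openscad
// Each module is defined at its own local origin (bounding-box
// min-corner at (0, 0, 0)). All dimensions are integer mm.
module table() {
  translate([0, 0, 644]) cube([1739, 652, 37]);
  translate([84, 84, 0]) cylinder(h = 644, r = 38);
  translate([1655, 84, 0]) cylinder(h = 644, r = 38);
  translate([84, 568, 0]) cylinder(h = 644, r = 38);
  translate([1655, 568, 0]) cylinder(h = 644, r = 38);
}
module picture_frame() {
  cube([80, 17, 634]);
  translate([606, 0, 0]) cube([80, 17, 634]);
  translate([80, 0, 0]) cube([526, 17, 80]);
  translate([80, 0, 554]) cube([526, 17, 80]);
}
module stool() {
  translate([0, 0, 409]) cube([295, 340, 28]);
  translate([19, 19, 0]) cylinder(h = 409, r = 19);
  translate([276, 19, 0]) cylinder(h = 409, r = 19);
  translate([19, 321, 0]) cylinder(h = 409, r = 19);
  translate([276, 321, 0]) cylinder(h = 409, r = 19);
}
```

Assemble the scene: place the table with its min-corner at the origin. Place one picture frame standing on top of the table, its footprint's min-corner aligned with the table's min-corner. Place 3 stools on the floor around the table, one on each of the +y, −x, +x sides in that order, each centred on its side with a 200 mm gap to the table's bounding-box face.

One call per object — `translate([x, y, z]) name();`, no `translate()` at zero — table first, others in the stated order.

table();
translate([0, 0, 681]) picture_frame();
translate([722, 852, 0]) stool();
translate([-495, 156, 0]) stool();
translate([1939, 156, 0]) stool();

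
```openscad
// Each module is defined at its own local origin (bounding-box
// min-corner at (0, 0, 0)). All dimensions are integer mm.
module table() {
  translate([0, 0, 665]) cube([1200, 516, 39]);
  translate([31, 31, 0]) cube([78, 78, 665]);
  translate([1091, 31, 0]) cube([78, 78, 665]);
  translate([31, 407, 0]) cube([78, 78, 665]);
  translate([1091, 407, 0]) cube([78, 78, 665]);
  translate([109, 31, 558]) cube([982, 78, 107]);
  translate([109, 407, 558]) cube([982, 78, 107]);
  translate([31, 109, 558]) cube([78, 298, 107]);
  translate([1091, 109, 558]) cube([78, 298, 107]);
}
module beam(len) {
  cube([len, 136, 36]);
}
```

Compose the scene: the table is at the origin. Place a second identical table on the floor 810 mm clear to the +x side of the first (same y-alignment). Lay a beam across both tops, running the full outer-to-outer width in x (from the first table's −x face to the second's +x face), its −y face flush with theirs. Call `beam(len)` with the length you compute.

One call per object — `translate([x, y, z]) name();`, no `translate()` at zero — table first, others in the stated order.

table();
translate([2010, 0, 0]) table();
translate([0, 0, 704]) beam(3210);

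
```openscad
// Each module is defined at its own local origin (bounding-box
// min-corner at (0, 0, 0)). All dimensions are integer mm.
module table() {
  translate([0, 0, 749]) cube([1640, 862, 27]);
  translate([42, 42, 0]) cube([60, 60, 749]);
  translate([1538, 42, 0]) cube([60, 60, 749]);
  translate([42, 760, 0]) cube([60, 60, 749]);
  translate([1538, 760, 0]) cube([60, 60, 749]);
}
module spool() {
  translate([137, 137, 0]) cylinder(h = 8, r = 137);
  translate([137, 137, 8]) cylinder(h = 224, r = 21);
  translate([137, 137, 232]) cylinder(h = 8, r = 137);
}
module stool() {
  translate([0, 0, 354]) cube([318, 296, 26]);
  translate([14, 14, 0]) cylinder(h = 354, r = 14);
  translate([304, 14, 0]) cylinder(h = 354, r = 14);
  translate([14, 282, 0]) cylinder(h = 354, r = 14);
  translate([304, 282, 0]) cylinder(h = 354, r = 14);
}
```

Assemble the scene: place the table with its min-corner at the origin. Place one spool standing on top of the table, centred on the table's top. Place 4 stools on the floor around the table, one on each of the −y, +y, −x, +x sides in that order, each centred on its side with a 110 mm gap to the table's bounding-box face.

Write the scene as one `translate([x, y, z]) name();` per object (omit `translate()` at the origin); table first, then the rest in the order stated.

table();
translate([683, 294, 776]) spool();
translate([661, -406, 0]) stool();
translate([661, 972, 0]) stool();
translate([-428, 283, 0]) stool();
translate([1750, 283, 0]) stool();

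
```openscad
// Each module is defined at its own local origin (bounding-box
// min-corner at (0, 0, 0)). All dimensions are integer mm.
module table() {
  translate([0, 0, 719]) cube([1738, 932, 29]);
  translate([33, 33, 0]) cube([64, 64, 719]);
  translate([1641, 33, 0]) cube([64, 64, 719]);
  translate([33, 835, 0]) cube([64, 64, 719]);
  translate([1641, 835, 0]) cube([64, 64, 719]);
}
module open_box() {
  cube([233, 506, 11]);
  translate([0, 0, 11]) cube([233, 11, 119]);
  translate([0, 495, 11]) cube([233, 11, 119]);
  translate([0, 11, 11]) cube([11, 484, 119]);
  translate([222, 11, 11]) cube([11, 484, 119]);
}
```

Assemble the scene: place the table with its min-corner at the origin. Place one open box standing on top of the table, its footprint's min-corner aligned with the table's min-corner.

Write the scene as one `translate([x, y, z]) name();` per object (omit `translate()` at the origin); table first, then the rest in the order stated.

table();
translate([0, 0, 748]) open_box();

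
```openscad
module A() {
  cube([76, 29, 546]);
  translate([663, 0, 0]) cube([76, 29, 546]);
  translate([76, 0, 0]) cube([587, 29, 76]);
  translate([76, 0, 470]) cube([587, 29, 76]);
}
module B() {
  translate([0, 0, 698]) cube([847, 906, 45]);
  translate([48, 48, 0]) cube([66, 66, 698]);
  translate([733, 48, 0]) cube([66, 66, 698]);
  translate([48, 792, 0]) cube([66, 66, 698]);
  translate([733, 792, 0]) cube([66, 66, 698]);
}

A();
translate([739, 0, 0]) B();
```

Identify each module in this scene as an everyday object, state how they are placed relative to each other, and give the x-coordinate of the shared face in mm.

The picture frame's +x face and the table's −x face are both at x = 739 mm.

A is a picture frame. B is a table. The table is against the picture frame's +x side, with their −y faces flush. The x-coordinate of the shared face is 739 mm.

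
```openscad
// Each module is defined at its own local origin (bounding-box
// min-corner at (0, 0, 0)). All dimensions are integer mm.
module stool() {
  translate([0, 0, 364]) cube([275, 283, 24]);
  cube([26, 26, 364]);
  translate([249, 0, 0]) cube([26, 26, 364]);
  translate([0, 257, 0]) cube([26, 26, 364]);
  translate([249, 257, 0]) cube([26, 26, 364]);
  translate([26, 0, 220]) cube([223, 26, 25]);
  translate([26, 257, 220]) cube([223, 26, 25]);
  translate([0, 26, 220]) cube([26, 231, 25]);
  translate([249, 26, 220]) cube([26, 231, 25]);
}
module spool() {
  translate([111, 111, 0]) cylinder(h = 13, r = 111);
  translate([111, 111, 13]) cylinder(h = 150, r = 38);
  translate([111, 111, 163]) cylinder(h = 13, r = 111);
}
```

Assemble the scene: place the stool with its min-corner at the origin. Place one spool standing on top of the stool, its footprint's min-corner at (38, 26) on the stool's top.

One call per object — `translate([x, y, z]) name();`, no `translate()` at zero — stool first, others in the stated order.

stool();
translate([38, 26, 388]) spool();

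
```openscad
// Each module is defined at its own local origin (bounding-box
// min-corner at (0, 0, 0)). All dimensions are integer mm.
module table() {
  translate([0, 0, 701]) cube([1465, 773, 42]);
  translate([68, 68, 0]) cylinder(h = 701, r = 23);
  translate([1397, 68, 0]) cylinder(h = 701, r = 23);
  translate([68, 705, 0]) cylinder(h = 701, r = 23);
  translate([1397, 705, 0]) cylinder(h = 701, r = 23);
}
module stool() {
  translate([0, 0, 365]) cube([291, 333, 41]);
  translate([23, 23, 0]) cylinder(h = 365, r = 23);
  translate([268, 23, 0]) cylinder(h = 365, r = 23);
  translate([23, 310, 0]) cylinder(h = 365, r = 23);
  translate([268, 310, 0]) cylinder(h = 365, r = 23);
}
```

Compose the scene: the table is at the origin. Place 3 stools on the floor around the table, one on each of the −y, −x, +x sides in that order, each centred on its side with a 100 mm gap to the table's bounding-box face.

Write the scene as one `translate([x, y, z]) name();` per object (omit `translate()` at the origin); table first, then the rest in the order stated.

table();
translate([587, -433, 0]) stool();
translate([-391, 220, 0]) stool();
translate([1565, 220, 0]) stool();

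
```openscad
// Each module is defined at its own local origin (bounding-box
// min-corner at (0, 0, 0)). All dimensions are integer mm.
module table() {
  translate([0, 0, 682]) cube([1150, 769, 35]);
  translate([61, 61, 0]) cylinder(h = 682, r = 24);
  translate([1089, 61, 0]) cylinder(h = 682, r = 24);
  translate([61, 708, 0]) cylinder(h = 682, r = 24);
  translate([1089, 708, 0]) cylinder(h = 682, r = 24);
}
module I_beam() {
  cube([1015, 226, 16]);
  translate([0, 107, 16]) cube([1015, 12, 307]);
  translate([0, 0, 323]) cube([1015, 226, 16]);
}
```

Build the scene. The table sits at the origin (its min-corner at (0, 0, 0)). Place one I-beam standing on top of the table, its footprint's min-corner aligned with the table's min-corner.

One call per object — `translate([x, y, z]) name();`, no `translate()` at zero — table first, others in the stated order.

table();
translate([0, 0, 717]) I_beam();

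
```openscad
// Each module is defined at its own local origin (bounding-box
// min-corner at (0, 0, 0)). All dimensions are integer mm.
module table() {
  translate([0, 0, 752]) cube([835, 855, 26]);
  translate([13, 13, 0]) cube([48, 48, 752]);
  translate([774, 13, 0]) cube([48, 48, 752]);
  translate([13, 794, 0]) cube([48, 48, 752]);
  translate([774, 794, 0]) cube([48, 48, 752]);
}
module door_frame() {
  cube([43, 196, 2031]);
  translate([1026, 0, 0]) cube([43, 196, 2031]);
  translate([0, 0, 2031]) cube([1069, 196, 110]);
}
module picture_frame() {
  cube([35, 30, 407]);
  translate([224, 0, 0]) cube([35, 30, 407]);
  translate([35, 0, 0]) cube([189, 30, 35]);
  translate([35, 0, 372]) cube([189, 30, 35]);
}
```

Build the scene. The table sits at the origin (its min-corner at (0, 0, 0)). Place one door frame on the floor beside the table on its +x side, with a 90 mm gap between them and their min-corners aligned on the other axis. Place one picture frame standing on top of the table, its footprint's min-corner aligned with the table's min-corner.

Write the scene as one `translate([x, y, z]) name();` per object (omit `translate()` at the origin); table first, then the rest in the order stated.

table();
translate([925, 0, 0]) door_frame();
translate([0, 0, 778]) picture_frame();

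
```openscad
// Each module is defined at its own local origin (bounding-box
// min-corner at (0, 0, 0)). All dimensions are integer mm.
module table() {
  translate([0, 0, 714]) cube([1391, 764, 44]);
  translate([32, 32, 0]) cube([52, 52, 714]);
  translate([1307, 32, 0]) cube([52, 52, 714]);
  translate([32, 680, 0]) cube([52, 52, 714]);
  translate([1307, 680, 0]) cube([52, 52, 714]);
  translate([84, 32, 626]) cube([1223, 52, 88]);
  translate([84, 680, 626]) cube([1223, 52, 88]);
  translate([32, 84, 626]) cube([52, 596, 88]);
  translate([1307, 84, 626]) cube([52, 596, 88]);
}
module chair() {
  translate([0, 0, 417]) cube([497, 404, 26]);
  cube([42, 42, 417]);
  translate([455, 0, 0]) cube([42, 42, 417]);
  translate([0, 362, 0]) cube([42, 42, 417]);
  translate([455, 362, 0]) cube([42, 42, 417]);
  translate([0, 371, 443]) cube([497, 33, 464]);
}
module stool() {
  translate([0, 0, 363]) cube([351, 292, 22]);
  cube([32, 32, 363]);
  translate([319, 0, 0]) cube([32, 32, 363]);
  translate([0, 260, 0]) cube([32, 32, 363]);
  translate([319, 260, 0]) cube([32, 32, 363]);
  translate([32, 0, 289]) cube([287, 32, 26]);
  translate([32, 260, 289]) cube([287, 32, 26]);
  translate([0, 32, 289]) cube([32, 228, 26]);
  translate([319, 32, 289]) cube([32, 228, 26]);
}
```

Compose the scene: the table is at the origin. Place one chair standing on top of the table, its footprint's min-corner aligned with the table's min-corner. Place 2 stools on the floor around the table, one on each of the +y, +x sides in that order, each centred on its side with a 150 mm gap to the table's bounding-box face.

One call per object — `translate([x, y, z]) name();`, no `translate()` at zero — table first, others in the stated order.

table();
translate([0, 0, 758]) chair();
translate([520, 914, 0]) stool();
translate([1541, 236, 0]) stool();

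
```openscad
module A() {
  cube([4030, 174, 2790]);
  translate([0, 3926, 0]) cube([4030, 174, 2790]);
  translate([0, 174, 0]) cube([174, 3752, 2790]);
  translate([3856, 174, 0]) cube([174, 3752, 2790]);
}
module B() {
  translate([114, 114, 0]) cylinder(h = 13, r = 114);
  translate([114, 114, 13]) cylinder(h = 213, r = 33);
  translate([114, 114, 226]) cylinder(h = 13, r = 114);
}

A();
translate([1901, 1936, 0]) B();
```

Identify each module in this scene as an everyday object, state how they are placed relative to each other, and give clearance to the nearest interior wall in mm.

Clearances: x = 1727, y = 1762; minimum 1727 mm.

A is a house frame. B is a spool. The spool sits inside the house frame, centred. The clearance to the nearest interior wall is 1727 mm.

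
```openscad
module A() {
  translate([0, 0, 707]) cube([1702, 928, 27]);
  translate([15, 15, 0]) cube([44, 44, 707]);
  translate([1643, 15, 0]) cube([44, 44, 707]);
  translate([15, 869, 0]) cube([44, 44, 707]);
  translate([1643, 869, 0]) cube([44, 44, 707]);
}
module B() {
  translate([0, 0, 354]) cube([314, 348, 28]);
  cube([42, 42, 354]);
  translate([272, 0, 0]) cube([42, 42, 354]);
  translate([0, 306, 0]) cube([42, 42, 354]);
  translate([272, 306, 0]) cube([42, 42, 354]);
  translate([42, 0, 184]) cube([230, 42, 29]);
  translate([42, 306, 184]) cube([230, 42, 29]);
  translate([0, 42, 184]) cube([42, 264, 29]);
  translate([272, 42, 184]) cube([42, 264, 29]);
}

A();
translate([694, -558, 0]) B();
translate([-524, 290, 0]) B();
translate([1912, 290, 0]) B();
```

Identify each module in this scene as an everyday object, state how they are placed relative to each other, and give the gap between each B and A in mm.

Each stool's nearest face is 210 mm from the table's bounding box.

A is a table. B is a stool. Three stools sit around the table at the −y, −x, +x sides. The gap between each stool and the table is 210 mm.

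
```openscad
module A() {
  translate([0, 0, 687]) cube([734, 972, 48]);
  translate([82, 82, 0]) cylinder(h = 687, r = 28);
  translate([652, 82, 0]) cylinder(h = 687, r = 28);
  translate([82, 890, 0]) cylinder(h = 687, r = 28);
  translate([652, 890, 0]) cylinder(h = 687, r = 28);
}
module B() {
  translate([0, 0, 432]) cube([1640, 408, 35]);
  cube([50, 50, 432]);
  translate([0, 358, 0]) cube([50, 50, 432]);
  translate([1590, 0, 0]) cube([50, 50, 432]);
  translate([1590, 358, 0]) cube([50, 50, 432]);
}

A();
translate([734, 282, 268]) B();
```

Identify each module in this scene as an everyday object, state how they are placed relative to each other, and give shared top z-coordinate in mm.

Both tops at z = 735 mm.

A is a table. B is a bench. The bench is beside the table with their tops flush at z = 735. The shared top z-coordinate is 735 mm.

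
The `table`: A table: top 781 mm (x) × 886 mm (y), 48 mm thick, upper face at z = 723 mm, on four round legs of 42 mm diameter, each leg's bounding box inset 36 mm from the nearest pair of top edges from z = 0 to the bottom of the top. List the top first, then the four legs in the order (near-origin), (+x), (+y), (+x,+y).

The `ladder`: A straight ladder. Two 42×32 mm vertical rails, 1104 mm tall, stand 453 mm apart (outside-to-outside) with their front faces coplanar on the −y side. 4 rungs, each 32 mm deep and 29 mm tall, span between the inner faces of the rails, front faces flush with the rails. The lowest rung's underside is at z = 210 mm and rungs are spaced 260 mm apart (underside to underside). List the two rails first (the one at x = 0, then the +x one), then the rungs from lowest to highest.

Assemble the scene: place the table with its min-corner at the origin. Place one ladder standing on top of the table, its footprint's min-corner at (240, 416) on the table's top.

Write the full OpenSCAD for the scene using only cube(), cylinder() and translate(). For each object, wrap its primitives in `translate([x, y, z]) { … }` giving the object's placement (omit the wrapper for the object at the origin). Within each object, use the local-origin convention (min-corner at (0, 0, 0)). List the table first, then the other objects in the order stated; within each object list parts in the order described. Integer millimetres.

translate([0, 0, 675]) cube([781, 886, 48]);
translate([57, 57, 0]) cylinder(h = 675, r = 21);
translate([724, 57, 0]) cylinder(h = 675, r = 21);
translate([57, 829, 0]) cylinder(h = 675, r = 21);
translate([724, 829, 0]) cylinder(h = 675, r = 21);
translate([240, 416, 723]) {
  cube([42, 32, 1104]);
  translate([411, 0, 0]) cube([42, 32, 1104]);
  translate([42, 0, 210]) cube([369, 32, 29]);
  translate([42, 0, 470]) cube([369, 32, 29]);
  translate([42, 0, 730]) cube([369, 32, 29]);
  translate([42, 0, 990]) cube([369, 32, 29]);
}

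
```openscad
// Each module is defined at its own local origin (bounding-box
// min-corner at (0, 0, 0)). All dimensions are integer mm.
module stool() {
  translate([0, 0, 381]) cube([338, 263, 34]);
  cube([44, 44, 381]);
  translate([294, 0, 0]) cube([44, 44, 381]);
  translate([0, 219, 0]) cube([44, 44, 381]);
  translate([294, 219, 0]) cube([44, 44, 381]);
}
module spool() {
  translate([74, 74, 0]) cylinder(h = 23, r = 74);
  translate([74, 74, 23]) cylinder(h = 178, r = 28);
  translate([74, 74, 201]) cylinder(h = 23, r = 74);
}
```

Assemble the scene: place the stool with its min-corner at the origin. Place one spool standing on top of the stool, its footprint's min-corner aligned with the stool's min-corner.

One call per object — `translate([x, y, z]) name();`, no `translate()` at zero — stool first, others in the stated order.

stool();
translate([0, 0, 415]) spool();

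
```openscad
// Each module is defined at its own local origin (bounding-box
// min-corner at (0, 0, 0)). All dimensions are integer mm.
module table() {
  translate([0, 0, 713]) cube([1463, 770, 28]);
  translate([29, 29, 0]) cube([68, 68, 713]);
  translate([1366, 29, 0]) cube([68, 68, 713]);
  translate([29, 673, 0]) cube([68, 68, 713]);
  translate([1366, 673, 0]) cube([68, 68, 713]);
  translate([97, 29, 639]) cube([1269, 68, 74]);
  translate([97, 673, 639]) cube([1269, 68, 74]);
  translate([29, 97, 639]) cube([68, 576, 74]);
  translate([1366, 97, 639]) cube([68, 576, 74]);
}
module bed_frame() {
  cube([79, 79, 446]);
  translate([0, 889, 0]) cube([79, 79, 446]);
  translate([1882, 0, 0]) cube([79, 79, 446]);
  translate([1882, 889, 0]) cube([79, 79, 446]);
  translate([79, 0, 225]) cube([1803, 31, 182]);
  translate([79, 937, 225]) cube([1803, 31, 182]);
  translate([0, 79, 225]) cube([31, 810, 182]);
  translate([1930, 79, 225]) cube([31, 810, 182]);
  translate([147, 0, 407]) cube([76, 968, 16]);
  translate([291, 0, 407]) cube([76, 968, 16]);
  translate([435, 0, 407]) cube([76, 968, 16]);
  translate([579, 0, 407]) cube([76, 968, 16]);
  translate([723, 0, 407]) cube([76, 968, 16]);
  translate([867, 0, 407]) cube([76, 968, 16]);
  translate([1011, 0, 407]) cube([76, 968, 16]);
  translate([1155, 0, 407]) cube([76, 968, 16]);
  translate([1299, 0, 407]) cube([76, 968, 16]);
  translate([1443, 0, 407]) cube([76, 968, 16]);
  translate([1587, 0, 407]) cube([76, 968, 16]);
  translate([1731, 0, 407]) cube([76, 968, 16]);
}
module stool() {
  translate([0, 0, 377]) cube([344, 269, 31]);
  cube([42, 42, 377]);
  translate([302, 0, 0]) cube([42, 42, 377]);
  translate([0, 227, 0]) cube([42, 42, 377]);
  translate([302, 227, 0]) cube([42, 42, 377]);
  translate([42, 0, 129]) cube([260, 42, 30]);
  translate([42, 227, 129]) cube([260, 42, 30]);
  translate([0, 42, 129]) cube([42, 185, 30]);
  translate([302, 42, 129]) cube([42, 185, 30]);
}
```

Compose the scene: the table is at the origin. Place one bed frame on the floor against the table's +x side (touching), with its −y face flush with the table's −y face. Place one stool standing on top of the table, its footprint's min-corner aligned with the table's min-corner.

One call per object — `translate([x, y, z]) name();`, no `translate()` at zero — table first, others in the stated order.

table();
translate([1463, 0, 0]) bed_frame();
translate([0, 0, 741]) stool();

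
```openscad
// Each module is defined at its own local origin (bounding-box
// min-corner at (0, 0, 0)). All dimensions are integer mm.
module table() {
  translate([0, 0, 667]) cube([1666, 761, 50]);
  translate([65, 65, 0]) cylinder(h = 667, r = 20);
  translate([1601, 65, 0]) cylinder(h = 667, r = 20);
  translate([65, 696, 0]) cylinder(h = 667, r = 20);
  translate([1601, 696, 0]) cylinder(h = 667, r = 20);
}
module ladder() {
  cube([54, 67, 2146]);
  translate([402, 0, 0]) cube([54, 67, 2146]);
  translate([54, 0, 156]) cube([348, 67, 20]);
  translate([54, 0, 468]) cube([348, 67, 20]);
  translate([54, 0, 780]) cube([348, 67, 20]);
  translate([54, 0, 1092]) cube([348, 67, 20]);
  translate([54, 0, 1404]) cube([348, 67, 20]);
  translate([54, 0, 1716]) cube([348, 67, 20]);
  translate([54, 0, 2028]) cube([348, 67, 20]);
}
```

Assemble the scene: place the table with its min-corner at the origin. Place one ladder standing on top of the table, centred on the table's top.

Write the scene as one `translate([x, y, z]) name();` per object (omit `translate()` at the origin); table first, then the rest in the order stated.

table();
translate([605, 347, 717]) ladder();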